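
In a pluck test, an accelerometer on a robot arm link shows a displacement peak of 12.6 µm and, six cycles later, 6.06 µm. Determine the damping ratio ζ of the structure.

Logarithmic decrement δ = (1/n)·ln(x₀/x_n) = (1/6)·ln(12.6/6.06) = (1/6)·ln(2.079) = 0.1220.
ζ = δ/√(4π² + δ²) = 0.1220/√(39.48 + 0.0149) = 0.1220/6.284 = 0.01941.

0.0194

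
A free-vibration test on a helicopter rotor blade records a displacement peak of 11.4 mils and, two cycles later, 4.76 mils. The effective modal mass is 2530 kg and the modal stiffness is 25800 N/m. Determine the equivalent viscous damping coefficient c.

Logarithmic decrement δ = (1/n)·ln(x₀/x_n) = (1/2)·ln(11.4/4.76) = (1/2)·ln(2.395) = 0.4367.
ζ = δ/√(4π² + δ²) = 0.4367/√(39.48 + 0.191) = 0.4367/6.298 = 0.06933.
c = ζ · 2√(km) = 0.06933 × 2√(25800 × 2530) = 0.06933 × 16160 = 1120 N·s/m.

1120 N·s/m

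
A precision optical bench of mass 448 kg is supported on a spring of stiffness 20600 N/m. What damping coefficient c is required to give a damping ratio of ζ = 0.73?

c_c = 2√(k·m) = 2√(20600 × 448) = 6076 N·s/m.
c = ζ·c_c = 0.73 × 6076 = 4435 N·s/m.

4440 N·s/m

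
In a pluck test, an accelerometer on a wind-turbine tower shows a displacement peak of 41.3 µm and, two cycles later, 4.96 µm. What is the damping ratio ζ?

0.166

Logarithmic decrement δ = (1/n)·ln(x₀/x_n) = (1/2)·ln(41.3/4.96) = (1/2)·ln(8.327) = 1.060.
ζ = δ/√(4π² + δ²) = 1.060/√(39.48 + 1.12) = 1.060/6.372 = 0.1663.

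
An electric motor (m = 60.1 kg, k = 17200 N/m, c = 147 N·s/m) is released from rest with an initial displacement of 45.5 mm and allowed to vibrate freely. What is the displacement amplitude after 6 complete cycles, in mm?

ζ = c/(2√(km)) = 147/(2√(17200 × 60.1)) = 147/2033 = 0.07229.
Logarithmic decrement δ = 2πζ/√(1 − ζ²) = 2π × 0.07229/√(1 − 0.00523) = 0.4554.
After n cycles, x_n/x₀ = e^(−nδ), so x_6 = 45.5 × e^(−6 × 0.4554) = 45.5 × 0.06506 = 2.960 mm.

2.96 mm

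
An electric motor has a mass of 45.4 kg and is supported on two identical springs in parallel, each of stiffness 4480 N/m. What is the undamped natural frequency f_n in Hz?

2.24 Hz

Parallel springs add: k_eq = 2 × 4480 = 8960 N/m.
ω_n = √(k_eq/m) = √(8960/45.4) = √197.4 = 14.05 rad/s.
f_n = ω_n/(2π) = 14.05/6.283 = 2.236 Hz.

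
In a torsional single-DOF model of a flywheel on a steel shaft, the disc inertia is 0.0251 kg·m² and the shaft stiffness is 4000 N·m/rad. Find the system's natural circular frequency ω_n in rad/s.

399 rad/s

ω_n = √(k_t/J) = √(4000/0.0251) = √159400 = 399.2 rad/s.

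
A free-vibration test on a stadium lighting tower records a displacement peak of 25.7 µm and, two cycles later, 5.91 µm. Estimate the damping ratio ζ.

0.116

Logarithmic decrement δ = (1/n)·ln(x₀/x_n) = (1/2)·ln(25.7/5.91) = (1/2)·ln(4.349) = 0.7349.
ζ = δ/√(4π² + δ²) = 0.7349/√(39.48 + 0.540) = 0.7349/6.326 = 0.1162.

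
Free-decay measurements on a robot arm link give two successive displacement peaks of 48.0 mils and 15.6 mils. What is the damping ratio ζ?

Logarithmic decrement δ = (1/n)·ln(x₀/x_n) = (1/1)·ln(48.0/15.6) = (1/1)·ln(3.077) = 1.124.
ζ = δ/√(4π² + δ²) = 1.124/√(39.48 + 1.26) = 1.124/6.383 = 0.1761.

0.176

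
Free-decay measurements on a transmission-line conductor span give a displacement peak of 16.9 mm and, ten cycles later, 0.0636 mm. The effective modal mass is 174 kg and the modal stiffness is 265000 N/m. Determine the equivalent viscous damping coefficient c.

1200 N·s/m

Logarithmic decrement δ = (1/n)·ln(x₀/x_n) = (1/10)·ln(16.9/0.0636) = (1/10)·ln(265.7) = 0.5582.
ζ = δ/√(4π² + δ²) = 0.5582/√(39.48 + 0.312) = 0.5582/6.308 = 0.08850.
c = ζ · 2√(km) = 0.08850 × 2√(265000 × 174) = 0.08850 × 13580 = 1202 N·s/m.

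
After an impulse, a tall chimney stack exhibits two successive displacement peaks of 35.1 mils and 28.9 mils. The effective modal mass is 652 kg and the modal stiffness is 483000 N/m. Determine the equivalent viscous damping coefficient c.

Logarithmic decrement δ = (1/n)·ln(x₀/x_n) = (1/1)·ln(35.1/28.9) = (1/1)·ln(1.215) = 0.1944.
ζ = δ/√(4π² + δ²) = 0.1944/√(39.48 + 0.0378) = 0.1944/6.286 = 0.03092.
c = ζ · 2√(km) = 0.03092 × 2√(483000 × 652) = 0.03092 × 35490 = 1097 N·s/m.

1100 N·s/m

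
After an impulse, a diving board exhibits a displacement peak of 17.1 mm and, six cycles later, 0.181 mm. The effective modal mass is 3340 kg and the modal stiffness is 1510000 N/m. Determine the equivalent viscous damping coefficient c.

Logarithmic decrement δ = (1/n)·ln(x₀/x_n) = (1/6)·ln(17.1/0.181) = (1/6)·ln(94.48) = 0.7581.
ζ = δ/√(4π² + δ²) = 0.7581/√(39.48 + 0.575) = 0.7581/6.329 = 0.1198.
c = ζ · 2√(km) = 0.1198 × 2√(1510000 × 3340) = 0.1198 × 142000 = 17010 N·s/m.

17000 N·s/m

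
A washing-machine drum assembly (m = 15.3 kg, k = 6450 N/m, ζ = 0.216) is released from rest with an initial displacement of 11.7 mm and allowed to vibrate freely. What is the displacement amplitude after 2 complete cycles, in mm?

0.726 mm

Logarithmic decrement δ = 2πζ/√(1 − ζ²) = 2π × 0.2160/√(1 − 0.0467) = 1.390.
After n cycles, x_n/x₀ = e^(−nδ), so x_2 = 11.7 × e^(−2 × 1.390) = 11.7 × 0.06204 = 0.7259 mm.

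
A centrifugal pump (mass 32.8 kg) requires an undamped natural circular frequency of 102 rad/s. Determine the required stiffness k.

341000 N/m

k = m·ω_n² = 32.8 × 102.0² = 32.8 × 10400 = 341300 N/m.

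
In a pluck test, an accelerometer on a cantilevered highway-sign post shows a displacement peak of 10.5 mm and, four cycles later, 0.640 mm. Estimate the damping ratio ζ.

0.111

Logarithmic decrement δ = (1/n)·ln(x₀/x_n) = (1/4)·ln(10.5/0.640) = (1/4)·ln(16.41) = 0.6994.
ζ = δ/√(4π² + δ²) = 0.6994/√(39.48 + 0.489) = 0.6994/6.322 = 0.1106.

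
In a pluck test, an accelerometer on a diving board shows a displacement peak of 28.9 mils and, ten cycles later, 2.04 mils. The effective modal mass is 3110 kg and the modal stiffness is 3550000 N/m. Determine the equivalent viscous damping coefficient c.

Logarithmic decrement δ = (1/n)·ln(x₀/x_n) = (1/10)·ln(28.9/2.04) = (1/10)·ln(14.17) = 0.2651.
ζ = δ/√(4π² + δ²) = 0.2651/√(39.48 + 0.0703) = 0.2651/6.289 = 0.04215.
c = ζ · 2√(km) = 0.04215 × 2√(3550000 × 3110) = 0.04215 × 210100 = 8858 N·s/m.

8860 N·s/m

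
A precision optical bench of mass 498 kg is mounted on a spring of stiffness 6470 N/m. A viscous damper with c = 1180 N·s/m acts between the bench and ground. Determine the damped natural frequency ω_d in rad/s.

ω_n = √(k/m) = √(6470/498) = 3.604 rad/s.
Critical damping c_c = 2√(k·m) = 2√(6470 × 498) = 3590 N·s/m, so ζ = c/c_c = 1180/3590 = 0.3287.
ω_d = ω_n√(1 − ζ²) = 3.604 × √(1 − 0.108) = 3.404 rad/s.

3.40 rad/s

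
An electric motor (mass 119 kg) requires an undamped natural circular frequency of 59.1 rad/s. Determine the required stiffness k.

k = m·ω_n² = 119 × 59.10² = 119 × 3493 = 415600 N/m.

416000 N/m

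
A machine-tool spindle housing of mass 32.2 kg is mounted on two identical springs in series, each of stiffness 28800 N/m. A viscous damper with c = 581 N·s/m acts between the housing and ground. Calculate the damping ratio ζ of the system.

0.427

Series springs: 1/k_eq = 2/28800, so k_eq = 28800/2 = 14400 N/m.
ω_n = √(k_eq/m) = √(14400/32.2) = 21.15 rad/s.
Critical damping c_c = 2√(k_eq·m) = 2√(14400 × 32.2) = 1362 N·s/m, so ζ = c/c_c = 581/1362 = 0.4266.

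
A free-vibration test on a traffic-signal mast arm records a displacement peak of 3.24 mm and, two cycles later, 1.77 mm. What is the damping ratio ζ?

Logarithmic decrement δ = (1/n)·ln(x₀/x_n) = (1/2)·ln(3.24/1.77) = (1/2)·ln(1.831) = 0.3023.
ζ = δ/√(4π² + δ²) = 0.3023/√(39.48 + 0.0914) = 0.3023/6.290 = 0.04806.

0.0481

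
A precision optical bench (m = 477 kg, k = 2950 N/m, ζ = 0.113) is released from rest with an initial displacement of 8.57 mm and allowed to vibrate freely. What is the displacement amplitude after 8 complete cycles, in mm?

Logarithmic decrement δ = 2πζ/√(1 − ζ²) = 2π × 0.1130/√(1 − 0.0128) = 0.7146.
After n cycles, x_n/x₀ = e^(−nδ), so x_8 = 8.57 × e^(−8 × 0.7146) = 8.57 × 0.003291 = 0.02820 mm.

0.0282 mm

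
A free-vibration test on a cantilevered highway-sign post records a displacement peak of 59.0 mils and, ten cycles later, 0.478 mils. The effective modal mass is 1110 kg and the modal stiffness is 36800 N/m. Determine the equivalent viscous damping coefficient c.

Logarithmic decrement δ = (1/n)·ln(x₀/x_n) = (1/10)·ln(59.0/0.478) = (1/10)·ln(123.4) = 0.4816.
ζ = δ/√(4π² + δ²) = 0.4816/√(39.48 + 0.232) = 0.4816/6.302 = 0.07642.
c = ζ · 2√(km) = 0.07642 × 2√(36800 × 1110) = 0.07642 × 12780 = 976.8 N·s/m.

977 N·s/m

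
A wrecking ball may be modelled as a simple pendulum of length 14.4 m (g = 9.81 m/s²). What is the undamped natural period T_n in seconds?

7.61 s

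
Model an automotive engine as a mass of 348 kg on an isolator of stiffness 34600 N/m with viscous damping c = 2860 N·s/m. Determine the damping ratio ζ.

ω_n = √(k/m) = √(34600/348) = 9.971 rad/s.
Critical damping c_c = 2√(k·m) = 2√(34600 × 348) = 6940 N·s/m, so ζ = c/c_c = 2860/6940 = 0.4121.

0.412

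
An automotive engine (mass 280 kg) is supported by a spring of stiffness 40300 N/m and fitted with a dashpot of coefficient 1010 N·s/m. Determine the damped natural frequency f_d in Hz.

1.89 Hz

ω_n = √(k/m) = √(40300/280) = 12.00 rad/s.
Critical damping c_c = 2√(k·m) = 2√(40300 × 280) = 6718 N·s/m, so ζ = c/c_c = 1010/6718 = 0.1503.
ω_d = ω_n√(1 − ζ²) = 12.00 × √(1 − 0.0226) = 11.86 rad/s.
f_d = ω_d/(2π) = 1.888 Hz.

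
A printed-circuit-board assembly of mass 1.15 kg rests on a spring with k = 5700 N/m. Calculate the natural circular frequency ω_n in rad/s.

ω_n = √(k/m) = √(5700/1.15) = √4957 = 70.40 rad/s.

70.4 rad/s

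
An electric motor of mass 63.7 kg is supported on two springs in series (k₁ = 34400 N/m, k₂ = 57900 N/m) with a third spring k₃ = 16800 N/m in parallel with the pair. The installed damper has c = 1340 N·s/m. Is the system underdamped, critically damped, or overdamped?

underdamped

Series pair: k_s = k₁k₂/(k₁+k₂) = (34400)(57900)/(34400 + 57900) = 21580 N/m. In parallel with k₃: k_eq = 21580 + 16800 = 38380 N/m.
c_c = 2√(k_eq·m) = 3127 N·s/m; ζ = c/c_c = 1340/3127 = 0.429.
Since ζ < 1 the system is underdamped.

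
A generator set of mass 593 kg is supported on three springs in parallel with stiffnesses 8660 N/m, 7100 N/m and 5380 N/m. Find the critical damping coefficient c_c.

Parallel springs add: k_eq = 8660 + 7100 + 5380 = 21140 N/m.
c_c = 2√(k_eq·m) = 2√(21140 × 593) = 2 × 3541 = 7081 N·s/m.

7080 N·s/m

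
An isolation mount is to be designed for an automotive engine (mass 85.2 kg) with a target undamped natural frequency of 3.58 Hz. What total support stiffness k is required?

43100 N/m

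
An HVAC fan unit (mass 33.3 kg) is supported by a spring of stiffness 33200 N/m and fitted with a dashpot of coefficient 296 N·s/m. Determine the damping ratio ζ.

ω_n = √(k/m) = √(33200/33.3) = 31.58 rad/s.
Critical damping c_c = 2√(k·m) = 2√(33200 × 33.3) = 2103 N·s/m, so ζ = c/c_c = 296/2103 = 0.1408.

0.141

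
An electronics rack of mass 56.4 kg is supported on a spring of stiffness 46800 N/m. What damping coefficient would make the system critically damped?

c_c = 2√(k·m) = 2√(46800 × 56.4) = 2 × 1625 = 3249 N·s/m.

3250 N·s/m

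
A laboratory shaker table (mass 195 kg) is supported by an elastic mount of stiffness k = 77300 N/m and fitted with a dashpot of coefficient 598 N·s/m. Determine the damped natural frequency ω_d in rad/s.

ω_n = √(k/m) = √(77300/195) = 19.91 rad/s.
Critical damping c_c = 2√(k·m) = 2√(77300 × 195) = 7765 N·s/m, so ζ = c/c_c = 598/7765 = 0.07701.
ω_d = ω_n√(1 − ζ²) = 19.91 × √(1 − 0.00593) = 19.85 rad/s.

19.9 rad/s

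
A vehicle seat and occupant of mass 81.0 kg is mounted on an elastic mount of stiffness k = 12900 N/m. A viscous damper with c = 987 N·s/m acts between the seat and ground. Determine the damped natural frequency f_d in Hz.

ω_n = √(k/m) = √(12900/81.0) = 12.62 rad/s.
Critical damping c_c = 2√(k·m) = 2√(12900 × 81.0) = 2044 N·s/m, so ζ = c/c_c = 987/2044 = 0.4828.
ω_d = ω_n√(1 − ζ²) = 12.62 × √(1 − 0.233) = 11.05 rad/s.
f_d = ω_d/(2π) = 1.759 Hz.

1.76 Hz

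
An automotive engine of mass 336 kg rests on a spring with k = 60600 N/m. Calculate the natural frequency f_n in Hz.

2.14 Hz

ω_n = √(k/m) = √(60600/336) = √180.4 = 13.43 rad/s.
f_n = ω_n/(2π) = 13.43/6.283 = 2.137 Hz.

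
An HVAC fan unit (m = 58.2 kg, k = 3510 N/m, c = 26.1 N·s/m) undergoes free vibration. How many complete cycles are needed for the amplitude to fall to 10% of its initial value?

13 cycles

ζ = c/(2√(km)) = 26.1/(2√(3510 × 58.2)) = 26.1/904.0 = 0.02887.
Logarithmic decrement δ = 2πζ/√(1 − ζ²) = 2π × 0.02887/√(1 − 0.000834) = 0.1815.
x_n/x₀ = e^(−nδ) ≤ 0.1; take ln: n ≥ ln(1/0.1)/δ = 2.303/0.1815 = 12.69.
So 13 complete cycles are required.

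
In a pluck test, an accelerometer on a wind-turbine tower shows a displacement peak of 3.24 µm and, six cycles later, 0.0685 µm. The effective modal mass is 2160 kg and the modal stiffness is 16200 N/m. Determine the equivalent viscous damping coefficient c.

1200 N·s/m

Logarithmic decrement δ = (1/n)·ln(x₀/x_n) = (1/6)·ln(3.24/0.0685) = (1/6)·ln(47.30) = 0.6427.
ζ = δ/√(4π² + δ²) = 0.6427/√(39.48 + 0.413) = 0.6427/6.316 = 0.1018.
c = ζ · 2√(km) = 0.1018 × 2√(16200 × 2160) = 0.1018 × 11830 = 1204 N·s/m.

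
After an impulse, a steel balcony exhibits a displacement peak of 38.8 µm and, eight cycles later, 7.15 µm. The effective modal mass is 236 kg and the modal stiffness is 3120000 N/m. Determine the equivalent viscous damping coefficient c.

Logarithmic decrement δ = (1/n)·ln(x₀/x_n) = (1/8)·ln(38.8/7.15) = (1/8)·ln(5.427) = 0.2114.
ζ = δ/√(4π² + δ²) = 0.2114/√(39.48 + 0.0447) = 0.2114/6.287 = 0.03363.
c = ζ · 2√(km) = 0.03363 × 2√(3120000 × 236) = 0.03363 × 54270 = 1825 N·s/m.

1830 N·s/m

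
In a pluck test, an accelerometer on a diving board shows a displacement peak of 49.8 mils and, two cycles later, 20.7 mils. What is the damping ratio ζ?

0.0697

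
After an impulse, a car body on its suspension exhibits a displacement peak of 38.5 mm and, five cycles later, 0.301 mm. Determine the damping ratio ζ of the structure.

0.153

Logarithmic decrement δ = (1/n)·ln(x₀/x_n) = (1/5)·ln(38.5/0.301) = (1/5)·ln(127.9) = 0.9703.
ζ = δ/√(4π² + δ²) = 0.9703/√(39.48 + 0.941) = 0.9703/6.358 = 0.1526.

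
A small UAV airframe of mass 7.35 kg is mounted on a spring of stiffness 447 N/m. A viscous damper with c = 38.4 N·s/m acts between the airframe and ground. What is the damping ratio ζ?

ω_n = √(k/m) = √(447.0/7.35) = 7.798 rad/s.
Critical damping c_c = 2√(k·m) = 2√(447.0 × 7.35) = 114.6 N·s/m, so ζ = c/c_c = 38.4/114.6 = 0.3350.

0.335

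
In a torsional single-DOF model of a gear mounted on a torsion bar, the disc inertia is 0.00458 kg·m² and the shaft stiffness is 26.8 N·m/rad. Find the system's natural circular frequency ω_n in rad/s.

ω_n = √(k_t/J) = √(26.8/0.00458) = √5852 = 76.50 rad/s.

76.5 rad/s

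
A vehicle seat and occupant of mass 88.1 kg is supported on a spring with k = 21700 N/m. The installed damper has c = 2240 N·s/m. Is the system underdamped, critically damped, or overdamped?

underdamped

c_c = 2√(k·m) = 2765 N·s/m; ζ = c/c_c = 2240/2765 = 0.810.
Since ζ < 1 the system is underdamped.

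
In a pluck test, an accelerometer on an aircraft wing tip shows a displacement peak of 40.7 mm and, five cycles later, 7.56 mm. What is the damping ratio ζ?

Logarithmic decrement δ = (1/n)·ln(x₀/x_n) = (1/5)·ln(40.7/7.56) = (1/5)·ln(5.384) = 0.3367.
ζ = δ/√(4π² + δ²) = 0.3367/√(39.48 + 0.113) = 0.3367/6.292 = 0.05351.

0.0535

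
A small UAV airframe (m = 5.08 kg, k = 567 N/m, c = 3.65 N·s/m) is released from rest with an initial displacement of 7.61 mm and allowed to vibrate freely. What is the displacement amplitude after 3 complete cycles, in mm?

ζ = c/(2√(km)) = 3.65/(2√(567 × 5.08)) = 3.65/107.3 = 0.03400.
Logarithmic decrement δ = 2πζ/√(1 − ζ²) = 2π × 0.03400/√(1 − 0.00116) = 0.2138.
After n cycles, x_n/x₀ = e^(−nδ), so x_3 = 7.61 × e^(−3 × 0.2138) = 7.61 × 0.5266 = 4.007 mm.

4.01 mm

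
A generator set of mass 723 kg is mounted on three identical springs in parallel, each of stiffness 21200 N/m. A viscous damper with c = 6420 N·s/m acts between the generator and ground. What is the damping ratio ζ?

0.473

Parallel springs add: k_eq = 3 × 21200 = 63600 N/m.
ω_n = √(k_eq/m) = √(63600/723) = 9.379 rad/s.
Critical damping c_c = 2√(k_eq·m) = 2√(63600 × 723) = 13560 N·s/m, so ζ = c/c_c = 6420/13560 = 0.4734.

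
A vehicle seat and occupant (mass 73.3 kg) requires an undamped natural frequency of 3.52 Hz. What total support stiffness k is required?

ω_n = 2πf_n = 2π × 3.52 = 22.12 rad/s.
k = m·ω_n² = 73.3 × 22.12² = 73.3 × 489.2 = 35850 N/m.

35900 N/m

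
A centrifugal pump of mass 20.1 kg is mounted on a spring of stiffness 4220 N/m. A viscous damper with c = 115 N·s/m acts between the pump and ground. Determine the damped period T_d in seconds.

0.442 s

ω_n = √(k/m) = √(4220/20.1) = 14.49 rad/s.
Critical damping c_c = 2√(k·m) = 2√(4220 × 20.1) = 582.5 N·s/m, so ζ = c/c_c = 115/582.5 = 0.1974.
ω_d = ω_n√(1 − ζ²) = 14.49 × √(1 − 0.0390) = 14.20 rad/s.
T_d = 2π/ω_d = 0.4423 s.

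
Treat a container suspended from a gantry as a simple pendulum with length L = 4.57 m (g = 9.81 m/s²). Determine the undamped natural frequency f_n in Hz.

For a simple pendulum ω_n = √(g/L) = √(9.81/4.57) = √2.147 = 1.465 rad/s.
f_n = ω_n/(2π) = 1.465/6.283 = 0.2332 Hz.

0.233 Hz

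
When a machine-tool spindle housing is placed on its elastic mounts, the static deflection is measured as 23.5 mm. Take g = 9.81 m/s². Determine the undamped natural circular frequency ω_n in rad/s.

ω_n = √(g/δ_st) = √(9.81/0.0235) = √417.4 = 20.43 rad/s.

20.4 rad/s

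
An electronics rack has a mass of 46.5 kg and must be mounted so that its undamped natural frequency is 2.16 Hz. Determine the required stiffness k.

8560 N/m

ω_n = 2πf_n = 2π × 2.16 = 13.57 rad/s.
k = m·ω_n² = 46.5 × 13.57² = 46.5 × 184.2 = 8565 N/m.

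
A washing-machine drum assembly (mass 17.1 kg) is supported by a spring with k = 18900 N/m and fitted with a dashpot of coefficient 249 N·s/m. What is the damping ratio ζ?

0.219

ω_n = √(k/m) = √(18900/17.1) = 33.25 rad/s.
Critical damping c_c = 2√(k·m) = 2√(18900 × 17.1) = 1137 N·s/m, so ζ = c/c_c = 249/1137 = 0.2190.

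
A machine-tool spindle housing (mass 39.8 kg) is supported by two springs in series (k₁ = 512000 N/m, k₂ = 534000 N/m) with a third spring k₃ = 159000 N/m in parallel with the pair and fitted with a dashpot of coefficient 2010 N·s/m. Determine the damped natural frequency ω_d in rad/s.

99.6 rad/s

Series pair: k_s = k₁k₂/(k₁+k₂) = (512000)(534000)/(512000 + 534000) = 261400 N/m. In parallel with k₃: k_eq = 261400 + 159000 = 420400 N/m.
ω_n = √(k_eq/m) = √(420400/39.8) = 102.8 rad/s.
Critical damping c_c = 2√(k_eq·m) = 2√(420400 × 39.8) = 8181 N·s/m, so ζ = c/c_c = 2010/8181 = 0.2457.
ω_d = ω_n√(1 − ζ²) = 102.8 × √(1 − 0.0604) = 99.62 rad/s.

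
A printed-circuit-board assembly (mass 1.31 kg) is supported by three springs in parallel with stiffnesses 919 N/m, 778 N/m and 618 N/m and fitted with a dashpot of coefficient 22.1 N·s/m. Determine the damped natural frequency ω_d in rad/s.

Parallel springs add: k_eq = 919 + 778 + 618 = 2315 N/m.
ω_n = √(k_eq/m) = √(2315/1.31) = 42.04 rad/s.
Critical damping c_c = 2√(k_eq·m) = 2√(2315 × 1.31) = 110.1 N·s/m, so ζ = c/c_c = 22.1/110.1 = 0.2007.
ω_d = ω_n√(1 − ζ²) = 42.04 × √(1 − 0.0403) = 41.18 rad/s.

41.2 rad/s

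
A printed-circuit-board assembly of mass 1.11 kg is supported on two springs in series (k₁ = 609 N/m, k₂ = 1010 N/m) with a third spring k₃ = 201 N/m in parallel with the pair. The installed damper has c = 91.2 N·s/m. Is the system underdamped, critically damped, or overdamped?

Series pair: k_s = k₁k₂/(k₁+k₂) = (609)(1010)/(609 + 1010) = 379.9 N/m. In parallel with k₃: k_eq = 379.9 + 201 = 580.9 N/m.
c_c = 2√(k_eq·m) = 50.79 N·s/m; ζ = c/c_c = 91.2/50.79 = 1.80.
Since ζ > 1 the system is overdamped.

overdamped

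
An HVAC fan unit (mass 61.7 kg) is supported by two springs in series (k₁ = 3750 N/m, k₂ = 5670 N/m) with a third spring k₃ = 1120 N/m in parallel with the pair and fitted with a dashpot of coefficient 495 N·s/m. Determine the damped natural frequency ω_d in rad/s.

Series pair: k_s = k₁k₂/(k₁+k₂) = (3750)(5670)/(3750 + 5670) = 2257 N/m. In parallel with k₃: k_eq = 2257 + 1120 = 3377 N/m.
ω_n = √(k_eq/m) = √(3377/61.7) = 7.398 rad/s.
Critical damping c_c = 2√(k_eq·m) = 2√(3377 × 61.7) = 913.0 N·s/m, so ζ = c/c_c = 495/913.0 = 0.5422.
ω_d = ω_n√(1 − ζ²) = 7.398 × √(1 − 0.294) = 6.216 rad/s.

6.22 rad/s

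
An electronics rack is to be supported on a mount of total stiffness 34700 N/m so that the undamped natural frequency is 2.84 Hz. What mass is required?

109 kg

ω_n = 2πf_n = 2π × 2.84 = 17.84 rad/s.
m = k/ω_n² = 34700/17.84² = 34700/318.4 = 109.0 kg.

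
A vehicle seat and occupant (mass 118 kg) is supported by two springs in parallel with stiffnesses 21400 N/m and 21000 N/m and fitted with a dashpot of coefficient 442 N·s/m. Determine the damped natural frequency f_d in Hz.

3.00 Hz

Parallel springs add: k_eq = 21400 + 21000 = 42400 N/m.
ω_n = √(k_eq/m) = √(42400/118) = 18.96 rad/s.
Critical damping c_c = 2√(k_eq·m) = 2√(42400 × 118) = 4474 N·s/m, so ζ = c/c_c = 442/4474 = 0.09880.
ω_d = ω_n√(1 − ζ²) = 18.96 × √(1 − 0.00976) = 18.86 rad/s.
f_d = ω_d/(2π) = 3.002 Hz.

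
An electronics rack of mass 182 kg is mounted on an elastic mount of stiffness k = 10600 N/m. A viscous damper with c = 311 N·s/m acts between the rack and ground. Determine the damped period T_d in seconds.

0.829 s

ω_n = √(k/m) = √(10600/182) = 7.632 rad/s.
Critical damping c_c = 2√(k·m) = 2√(10600 × 182) = 2778 N·s/m, so ζ = c/c_c = 311/2778 = 0.1120.
ω_d = ω_n√(1 − ζ²) = 7.632 × √(1 − 0.0125) = 7.584 rad/s.
T_d = 2π/ω_d = 0.8285 s.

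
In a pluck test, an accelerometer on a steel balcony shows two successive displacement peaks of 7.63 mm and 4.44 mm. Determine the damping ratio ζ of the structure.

0.0859

Logarithmic decrement δ = (1/n)·ln(x₀/x_n) = (1/1)·ln(7.63/4.44) = (1/1)·ln(1.718) = 0.5414.
ζ = δ/√(4π² + δ²) = 0.5414/√(39.48 + 0.293) = 0.5414/6.306 = 0.08585.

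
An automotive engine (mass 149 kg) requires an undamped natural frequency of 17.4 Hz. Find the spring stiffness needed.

1780000 N/m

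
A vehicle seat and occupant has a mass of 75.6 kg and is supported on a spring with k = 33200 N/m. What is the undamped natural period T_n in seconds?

0.300 s

ω_n = √(k/m) = √(33200/75.6) = √439.2 = 20.96 rad/s.
T_n = 2π/ω_n = 6.283/20.96 = 0.2998 s.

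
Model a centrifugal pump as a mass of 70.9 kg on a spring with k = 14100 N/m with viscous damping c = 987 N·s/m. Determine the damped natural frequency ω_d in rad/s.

ω_n = √(k/m) = √(14100/70.9) = 14.10 rad/s.
Critical damping c_c = 2√(k·m) = 2√(14100 × 70.9) = 2000 N·s/m, so ζ = c/c_c = 987/2000 = 0.4936.
ω_d = ω_n√(1 − ζ²) = 14.10 × √(1 − 0.244) = 12.26 rad/s.

12.3 rad/s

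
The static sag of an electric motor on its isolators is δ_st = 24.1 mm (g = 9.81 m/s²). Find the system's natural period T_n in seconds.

0.311 s

ω_n = √(g/δ_st) = √(9.81/0.0241) = √407.1 = 20.18 rad/s.
T_n = 2π/ω_n = 6.283/20.18 = 0.3114 s.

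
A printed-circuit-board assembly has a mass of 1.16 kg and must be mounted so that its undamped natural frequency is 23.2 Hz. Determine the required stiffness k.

24600 N/m

ω_n = 2πf_n = 2π × 23.2 = 145.8 rad/s.
k = m·ω_n² = 1.16 × 145.8² = 1.16 × 21250 = 24650 N/m.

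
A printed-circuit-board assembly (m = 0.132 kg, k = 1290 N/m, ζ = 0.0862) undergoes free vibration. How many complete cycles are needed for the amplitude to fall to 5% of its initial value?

Logarithmic decrement δ = 2πζ/√(1 − ζ²) = 2π × 0.08620/√(1 − 0.00743) = 0.5436.
x_n/x₀ = e^(−nδ) ≤ 0.05; take ln: n ≥ ln(1/0.05)/δ = 2.996/0.5436 = 5.511.
So 6 complete cycles are required.

6 cycles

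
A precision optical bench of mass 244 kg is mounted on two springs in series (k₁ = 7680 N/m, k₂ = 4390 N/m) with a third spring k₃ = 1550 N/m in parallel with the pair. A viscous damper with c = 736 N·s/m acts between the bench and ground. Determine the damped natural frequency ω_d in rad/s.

Series pair: k_s = k₁k₂/(k₁+k₂) = (7680)(4390)/(7680 + 4390) = 2793 N/m. In parallel with k₃: k_eq = 2793 + 1550 = 4343 N/m.
ω_n = √(k_eq/m) = √(4343/244) = 4.219 rad/s.
Critical damping c_c = 2√(k_eq·m) = 2√(4343 × 244) = 2059 N·s/m, so ζ = c/c_c = 736/2059 = 0.3575.
ω_d = ω_n√(1 − ζ²) = 4.219 × √(1 − 0.128) = 3.940 rad/s.

3.94 rad/s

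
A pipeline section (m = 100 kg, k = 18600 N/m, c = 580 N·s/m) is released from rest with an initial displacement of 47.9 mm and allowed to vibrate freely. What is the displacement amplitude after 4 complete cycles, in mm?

0.202 mm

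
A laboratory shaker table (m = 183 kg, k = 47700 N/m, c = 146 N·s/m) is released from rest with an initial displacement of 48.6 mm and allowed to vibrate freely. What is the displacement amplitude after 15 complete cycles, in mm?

4.73 mm

ζ = c/(2√(km)) = 146/(2√(47700 × 183)) = 146/5909 = 0.02471.
Logarithmic decrement δ = 2πζ/√(1 − ζ²) = 2π × 0.02471/√(1 − 0.000610) = 0.1553.
After n cycles, x_n/x₀ = e^(−nδ), so x_15 = 48.6 × e^(−15 × 0.1553) = 48.6 × 0.09736 = 4.731 mm.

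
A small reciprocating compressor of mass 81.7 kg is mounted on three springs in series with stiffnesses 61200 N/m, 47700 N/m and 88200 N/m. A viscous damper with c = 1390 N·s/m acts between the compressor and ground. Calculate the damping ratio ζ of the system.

0.536

Series springs: 1/k_eq = 1/61200 + 1/47700 + 1/88200 = 4.864×10^-5, so k_eq = 20560 N/m.
ω_n = √(k_eq/m) = √(20560/81.7) = 15.86 rad/s.
Critical damping c_c = 2√(k_eq·m) = 2√(20560 × 81.7) = 2592 N·s/m, so ζ = c/c_c = 1390/2592 = 0.5363.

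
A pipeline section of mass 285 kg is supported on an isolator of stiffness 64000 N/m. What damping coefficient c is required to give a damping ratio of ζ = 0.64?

5470 N·s/m

c_c = 2√(k·m) = 2√(64000 × 285) = 8542 N·s/m.
c = ζ·c_c = 0.64 × 8542 = 5467 N·s/m.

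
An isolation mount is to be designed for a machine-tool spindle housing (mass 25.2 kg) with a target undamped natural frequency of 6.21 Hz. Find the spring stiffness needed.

ω_n = 2πf_n = 2π × 6.21 = 39.02 rad/s.
k = m·ω_n² = 25.2 × 39.02² = 25.2 × 1522 = 38370 N/m.

38400 N/m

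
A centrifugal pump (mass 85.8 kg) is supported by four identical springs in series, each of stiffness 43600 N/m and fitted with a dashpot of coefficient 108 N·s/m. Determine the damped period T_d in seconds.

0.558 s

Series springs: 1/k_eq = 4/43600, so k_eq = 43600/4 = 10900 N/m.
ω_n = √(k_eq/m) = √(10900/85.8) = 11.27 rad/s.
Critical damping c_c = 2√(k_eq·m) = 2√(10900 × 85.8) = 1934 N·s/m, so ζ = c/c_c = 108/1934 = 0.05584.
ω_d = ω_n√(1 − ζ²) = 11.27 × √(1 − 0.00312) = 11.25 rad/s.
T_d = 2π/ω_d = 0.5583 s.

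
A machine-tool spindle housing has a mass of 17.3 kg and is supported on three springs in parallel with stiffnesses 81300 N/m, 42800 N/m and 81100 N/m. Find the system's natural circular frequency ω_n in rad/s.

109 rad/s

Parallel springs add: k_eq = 81300 + 42800 + 81100 = 205200 N/m.
ω_n = √(k_eq/m) = √(205200/17.3) = √11860 = 108.9 rad/s.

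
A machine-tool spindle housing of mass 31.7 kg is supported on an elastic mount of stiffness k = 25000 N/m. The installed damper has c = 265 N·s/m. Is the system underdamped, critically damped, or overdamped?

underdamped

c_c = 2√(k·m) = 1780 N·s/m; ζ = c/c_c = 265/1780 = 0.149.
Since ζ < 1 the system is underdamped.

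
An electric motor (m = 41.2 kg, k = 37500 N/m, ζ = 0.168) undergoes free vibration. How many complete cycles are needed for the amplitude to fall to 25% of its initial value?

2 cycles

Logarithmic decrement δ = 2πζ/√(1 − ζ²) = 2π × 0.1680/√(1 − 0.0282) = 1.071.
x_n/x₀ = e^(−nδ) ≤ 0.25; take ln: n ≥ ln(1/0.25)/δ = 1.386/1.071 = 1.295.
So 2 complete cycles are required.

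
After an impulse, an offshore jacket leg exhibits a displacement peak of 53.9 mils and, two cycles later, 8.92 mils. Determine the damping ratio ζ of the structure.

0.142

Logarithmic decrement δ = (1/n)·ln(x₀/x_n) = (1/2)·ln(53.9/8.92) = (1/2)·ln(6.043) = 0.8994.
ζ = δ/√(4π² + δ²) = 0.8994/√(39.48 + 0.809) = 0.8994/6.347 = 0.1417.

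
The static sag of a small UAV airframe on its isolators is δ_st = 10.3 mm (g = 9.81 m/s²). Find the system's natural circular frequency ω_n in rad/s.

30.9 rad/s

ω_n = √(g/δ_st) = √(9.81/0.0103) = √952.4 = 30.86 rad/s.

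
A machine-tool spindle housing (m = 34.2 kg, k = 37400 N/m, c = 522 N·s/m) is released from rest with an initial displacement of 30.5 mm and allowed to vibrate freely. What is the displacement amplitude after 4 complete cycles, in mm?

0.0786 mm

ζ = c/(2√(km)) = 522/(2√(37400 × 34.2)) = 522/2262 = 0.2308.
Logarithmic decrement δ = 2πζ/√(1 − ζ²) = 2π × 0.2308/√(1 − 0.0533) = 1.490.
After n cycles, x_n/x₀ = e^(−nδ), so x_4 = 30.5 × e^(−4 × 1.490) = 30.5 × 0.002577 = 0.07861 mm.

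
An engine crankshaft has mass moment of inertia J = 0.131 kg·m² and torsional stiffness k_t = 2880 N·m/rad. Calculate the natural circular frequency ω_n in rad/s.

148 rad/s

ω_n = √(k_t/J) = √(2880/0.131) = √21980 = 148.3 rad/s.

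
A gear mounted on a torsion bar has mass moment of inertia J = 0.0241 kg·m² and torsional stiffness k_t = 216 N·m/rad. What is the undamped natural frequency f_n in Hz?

15.1 Hz

ω_n = √(k_t/J) = √(216/0.0241) = √8963 = 94.67 rad/s.
f_n = ω_n/(2π) = 94.67/6.283 = 15.07 Hz.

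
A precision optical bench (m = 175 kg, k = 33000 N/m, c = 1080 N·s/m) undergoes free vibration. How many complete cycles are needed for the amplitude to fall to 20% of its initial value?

2 cycles

ζ = c/(2√(km)) = 1080/(2√(33000 × 175)) = 1080/4806 = 0.2247.
Logarithmic decrement δ = 2πζ/√(1 − ζ²) = 2π × 0.2247/√(1 − 0.0505) = 1.449.
x_n/x₀ = e^(−nδ) ≤ 0.2; take ln: n ≥ ln(1/0.2)/δ = 1.609/1.449 = 1.111.
So 2 complete cycles are required.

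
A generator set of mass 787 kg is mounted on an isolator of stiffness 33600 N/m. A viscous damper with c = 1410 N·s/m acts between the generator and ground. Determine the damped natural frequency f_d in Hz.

ω_n = √(k/m) = √(33600/787) = 6.534 rad/s.
Critical damping c_c = 2√(k·m) = 2√(33600 × 787) = 10280 N·s/m, so ζ = c/c_c = 1410/10280 = 0.1371.
ω_d = ω_n√(1 − ζ²) = 6.534 × √(1 − 0.0188) = 6.472 rad/s.
f_d = ω_d/(2π) = 1.030 Hz.

1.03 Hz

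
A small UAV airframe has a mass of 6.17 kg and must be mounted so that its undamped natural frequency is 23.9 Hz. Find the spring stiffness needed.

ω_n = 2πf_n = 2π × 23.9 = 150.2 rad/s.
k = m·ω_n² = 6.17 × 150.2² = 6.17 × 22550 = 139100 N/m.

139000 N/m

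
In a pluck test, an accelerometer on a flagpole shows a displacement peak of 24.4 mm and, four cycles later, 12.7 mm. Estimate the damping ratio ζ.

Logarithmic decrement δ = (1/n)·ln(x₀/x_n) = (1/4)·ln(24.4/12.7) = (1/4)·ln(1.921) = 0.1632.
ζ = δ/√(4π² + δ²) = 0.1632/√(39.48 + 0.0266) = 0.1632/6.285 = 0.02597.

0.0260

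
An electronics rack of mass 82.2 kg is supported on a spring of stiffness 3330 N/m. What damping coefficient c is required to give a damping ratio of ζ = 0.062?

64.9 N·s/m

c_c = 2√(k·m) = 2√(3330 × 82.2) = 1046 N·s/m.
c = ζ·c_c = 0.062 × 1046 = 64.88 N·s/m.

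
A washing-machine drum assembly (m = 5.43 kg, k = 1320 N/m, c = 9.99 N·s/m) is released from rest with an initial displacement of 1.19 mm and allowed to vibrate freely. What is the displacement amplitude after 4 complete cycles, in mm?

0.269 mm

ζ = c/(2√(km)) = 9.99/(2√(1320 × 5.43)) = 9.99/169.3 = 0.05900.
Logarithmic decrement δ = 2πζ/√(1 − ζ²) = 2π × 0.05900/√(1 − 0.00348) = 0.3714.
After n cycles, x_n/x₀ = e^(−nδ), so x_4 = 1.19 × e^(−4 × 0.3714) = 1.19 × 0.2264 = 0.2694 mm.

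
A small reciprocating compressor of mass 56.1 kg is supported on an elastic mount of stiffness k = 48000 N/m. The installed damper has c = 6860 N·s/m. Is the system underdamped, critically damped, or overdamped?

c_c = 2√(k·m) = 3282 N·s/m; ζ = c/c_c = 6860/3282 = 2.09.
Since ζ > 1 the system is overdamped.

overdamped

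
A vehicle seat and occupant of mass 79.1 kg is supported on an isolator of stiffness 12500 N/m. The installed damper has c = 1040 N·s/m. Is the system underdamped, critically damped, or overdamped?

underdamped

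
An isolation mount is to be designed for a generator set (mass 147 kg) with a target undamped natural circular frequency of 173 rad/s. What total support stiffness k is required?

4400000 N/m

k = m·ω_n² = 147 × 173.0² = 147 × 29930 = 4400000 N/m.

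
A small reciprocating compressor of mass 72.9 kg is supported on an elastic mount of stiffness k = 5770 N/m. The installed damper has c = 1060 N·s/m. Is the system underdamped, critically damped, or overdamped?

underdamped

c_c = 2√(k·m) = 1297 N·s/m; ζ = c/c_c = 1060/1297 = 0.817.
Since ζ < 1 the system is underdamped.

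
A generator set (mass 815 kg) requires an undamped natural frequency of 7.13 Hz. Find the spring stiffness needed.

ω_n = 2πf_n = 2π × 7.13 = 44.80 rad/s.
k = m·ω_n² = 815 × 44.80² = 815 × 2007 = 1636000 N/m.

1640000 N/m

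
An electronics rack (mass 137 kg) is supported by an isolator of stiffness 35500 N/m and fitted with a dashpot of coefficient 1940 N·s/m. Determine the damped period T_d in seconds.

ω_n = √(k/m) = √(35500/137) = 16.10 rad/s.
Critical damping c_c = 2√(k·m) = 2√(35500 × 137) = 4411 N·s/m, so ζ = c/c_c = 1940/4411 = 0.4398.
ω_d = ω_n√(1 − ζ²) = 16.10 × √(1 − 0.193) = 14.46 rad/s.
T_d = 2π/ω_d = 0.4346 s.

0.435 s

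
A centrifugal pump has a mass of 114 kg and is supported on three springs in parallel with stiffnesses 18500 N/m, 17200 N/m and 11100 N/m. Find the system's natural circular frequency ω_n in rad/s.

Parallel springs add: k_eq = 18500 + 17200 + 11100 = 46800 N/m.
ω_n = √(k_eq/m) = √(46800/114) = √410.5 = 20.26 rad/s.

20.3 rad/s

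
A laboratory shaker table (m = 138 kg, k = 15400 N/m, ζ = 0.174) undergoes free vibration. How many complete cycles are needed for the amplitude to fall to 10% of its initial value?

3 cycles

Logarithmic decrement δ = 2πζ/√(1 − ζ²) = 2π × 0.1740/√(1 − 0.0303) = 1.110.
x_n/x₀ = e^(−nδ) ≤ 0.1; take ln: n ≥ ln(1/0.1)/δ = 2.303/1.110 = 2.074.
So 3 complete cycles are required.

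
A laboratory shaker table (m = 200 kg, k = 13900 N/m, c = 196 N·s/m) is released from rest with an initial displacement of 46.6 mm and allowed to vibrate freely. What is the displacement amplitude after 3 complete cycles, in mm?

15.4 mm

ζ = c/(2√(km)) = 196/(2√(13900 × 200)) = 196/3335 = 0.05878.
Logarithmic decrement δ = 2πζ/√(1 − ζ²) = 2π × 0.05878/√(1 − 0.00345) = 0.3699.
After n cycles, x_n/x₀ = e^(−nδ), so x_3 = 46.6 × e^(−3 × 0.3699) = 46.6 × 0.3296 = 15.36 mm.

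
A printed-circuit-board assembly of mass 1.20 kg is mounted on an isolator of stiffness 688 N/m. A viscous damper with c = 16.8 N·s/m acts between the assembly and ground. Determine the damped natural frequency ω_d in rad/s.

22.9 rad/s

ω_n = √(k/m) = √(688.0/1.20) = 23.94 rad/s.
Critical damping c_c = 2√(k·m) = 2√(688.0 × 1.20) = 57.47 N·s/m, so ζ = c/c_c = 16.8/57.47 = 0.2923.
ω_d = ω_n√(1 − ζ²) = 23.94 × √(1 − 0.0855) = 22.90 rad/s.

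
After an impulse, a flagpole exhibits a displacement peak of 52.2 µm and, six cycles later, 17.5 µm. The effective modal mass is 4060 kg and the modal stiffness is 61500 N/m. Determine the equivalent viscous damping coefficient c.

Logarithmic decrement δ = (1/n)·ln(x₀/x_n) = (1/6)·ln(52.2/17.5) = (1/6)·ln(2.983) = 0.1821.
ζ = δ/√(4π² + δ²) = 0.1821/√(39.48 + 0.0332) = 0.1821/6.286 = 0.02898.
c = ζ · 2√(km) = 0.02898 × 2√(61500 × 4060) = 0.02898 × 31600 = 915.8 N·s/m.

916 N·s/m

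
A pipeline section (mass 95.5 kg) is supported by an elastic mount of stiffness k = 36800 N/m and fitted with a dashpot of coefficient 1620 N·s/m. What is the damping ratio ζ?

0.432

ω_n = √(k/m) = √(36800/95.5) = 19.63 rad/s.
Critical damping c_c = 2√(k·m) = 2√(36800 × 95.5) = 3749 N·s/m, so ζ = c/c_c = 1620/3749 = 0.4321.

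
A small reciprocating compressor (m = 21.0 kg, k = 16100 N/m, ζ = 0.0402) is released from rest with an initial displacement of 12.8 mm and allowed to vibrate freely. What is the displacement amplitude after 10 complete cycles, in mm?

1.02 mm

Logarithmic decrement δ = 2πζ/√(1 − ζ²) = 2π × 0.04020/√(1 − 0.00162) = 0.2528.
After n cycles, x_n/x₀ = e^(−nδ), so x_10 = 12.8 × e^(−10 × 0.2528) = 12.8 × 0.07983 = 1.022 mm.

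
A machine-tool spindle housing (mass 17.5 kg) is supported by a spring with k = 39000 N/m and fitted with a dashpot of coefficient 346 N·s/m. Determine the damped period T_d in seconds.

ω_n = √(k/m) = √(39000/17.5) = 47.21 rad/s.
Critical damping c_c = 2√(k·m) = 2√(39000 × 17.5) = 1652 N·s/m, so ζ = c/c_c = 346/1652 = 0.2094.
ω_d = ω_n√(1 − ζ²) = 47.21 × √(1 − 0.0439) = 46.16 rad/s.
T_d = 2π/ω_d = 0.1361 s.

0.136 s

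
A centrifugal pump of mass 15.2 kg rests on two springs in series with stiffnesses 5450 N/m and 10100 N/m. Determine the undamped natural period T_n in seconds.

Series springs: 1/k_eq = 1/5450 + 1/10100 = 0.0002825, so k_eq = 3540 N/m.
ω_n = √(k_eq/m) = √(3540/15.2) = √232.9 = 15.26 rad/s.
T_n = 2π/ω_n = 6.283/15.26 = 0.4117 s.

0.412 s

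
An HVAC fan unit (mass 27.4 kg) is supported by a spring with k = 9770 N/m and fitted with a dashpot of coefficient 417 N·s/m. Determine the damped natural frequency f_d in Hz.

2.75 Hz

ω_n = √(k/m) = √(9770/27.4) = 18.88 rad/s.
Critical damping c_c = 2√(k·m) = 2√(9770 × 27.4) = 1035 N·s/m, so ζ = c/c_c = 417/1035 = 0.4030.
ω_d = ω_n√(1 − ζ²) = 18.88 × √(1 − 0.162) = 17.28 rad/s.
f_d = ω_d/(2π) = 2.751 Hz.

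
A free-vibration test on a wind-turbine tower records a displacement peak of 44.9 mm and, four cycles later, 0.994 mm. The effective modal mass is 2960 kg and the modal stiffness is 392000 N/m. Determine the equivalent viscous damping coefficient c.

Logarithmic decrement δ = (1/n)·ln(x₀/x_n) = (1/4)·ln(44.9/0.994) = (1/4)·ln(45.17) = 0.9526.
ζ = δ/√(4π² + δ²) = 0.9526/√(39.48 + 0.907) = 0.9526/6.355 = 0.1499.
c = ζ · 2√(km) = 0.1499 × 2√(392000 × 2960) = 0.1499 × 68130 = 10210 N·s/m.

10200 N·s/m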